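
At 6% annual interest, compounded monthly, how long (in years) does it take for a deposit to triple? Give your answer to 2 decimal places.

18.36 years

(1 + 0.005)^(12t) = 3.
12t = ln 3 / ln(1 + 0.005) ≈ 1.0986/0.00498754 ≈ 220.2713.
t ≈ 18.3559.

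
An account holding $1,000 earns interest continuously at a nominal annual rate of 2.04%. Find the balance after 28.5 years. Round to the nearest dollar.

A = P·e^(rt) = 1,000·e^(0.0204·28.5) = 1,000·e^0.5814.
e^0.5814 ≈ 1.788540636, so A ≈ 1,788.5406.

$1,789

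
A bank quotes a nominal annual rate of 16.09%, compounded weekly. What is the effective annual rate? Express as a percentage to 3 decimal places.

One year is 52 periods at 0.00309423 each: (1 + 0.00309423)^52 ≈ 1.174276.
EAR = 1.174276 − 1 ≈ 17.42758%.

17.428%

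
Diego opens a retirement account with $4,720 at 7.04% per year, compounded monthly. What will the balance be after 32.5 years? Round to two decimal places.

$46,206.64

Periodic rate = 7.04%/12 = 0.00586667; periods = 12·32.5 = 390.
A = 4,720·(1 + 0.0704/12)^390 ≈ 4,720·9.7895419476 ≈ 46,206.6380.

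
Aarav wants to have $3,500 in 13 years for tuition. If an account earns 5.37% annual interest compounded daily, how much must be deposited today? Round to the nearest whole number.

$1,741

Periodic rate = 5.37%/365 = 0.000147123; 4745 periods.
P = 3,500/(1 + 0.0537/365)^4745 ≈ 3,500/2.009827006 ≈ 1,741.4434.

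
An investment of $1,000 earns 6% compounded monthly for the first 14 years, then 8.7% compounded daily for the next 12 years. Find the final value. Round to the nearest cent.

$6,565.20

After 14 years at 6%: 1,000 × 2.31152383 ≈ 2,311.5238.
Then 12 years at 8.7%: 2,311.5238 × 2.840203197 ≈ 6,565.1974.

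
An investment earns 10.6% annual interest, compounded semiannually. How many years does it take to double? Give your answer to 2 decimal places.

6.71 years

(1 + 0.053)^(2t) = 2.
2t = ln 2 / ln(1 + 0.053) ≈ 0.69315/0.0516432 ≈ 13.4218.
t ≈ 6.7109.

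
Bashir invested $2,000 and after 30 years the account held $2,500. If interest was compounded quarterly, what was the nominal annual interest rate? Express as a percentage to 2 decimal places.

0.74%

The 120-period growth factor is 2,500/2,000 = 1.25.
r/4 = 1.25^(1/120) − 1 ≈ 0.00186126, so r ≈ 4·0.00186126 = 0.74450%.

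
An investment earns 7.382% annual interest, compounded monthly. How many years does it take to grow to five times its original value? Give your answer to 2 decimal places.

21.87 years

(1 + 0.00615167)^(12t) = 5.
12t = ln 5 / ln(1 + 0.00615167) ≈ 1.6094/0.00613282 ≈ 262.4302.
t ≈ 21.8692.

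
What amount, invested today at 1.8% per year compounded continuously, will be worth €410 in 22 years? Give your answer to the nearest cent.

€275.93

P = A·e^(−rt) = 410·e^(−0.396).
e^(−0.396) ≈ 0.673006696, so P ≈ 275.9327.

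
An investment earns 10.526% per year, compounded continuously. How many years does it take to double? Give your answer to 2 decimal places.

6.59 years

e^(0.10526t) = 2, so 0.10526t = ln 2 ≈ 0.69315.
t ≈ 0.69315/0.10526 ≈ 6.5851.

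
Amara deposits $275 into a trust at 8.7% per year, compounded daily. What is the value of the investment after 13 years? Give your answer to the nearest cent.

Periodic rate = 8.7%/365 = 0.000238356; periods = 365·13 = 4745.
A = 275·(1 + 0.087/365)^4745 ≈ 275·3.09833612 ≈ 852.0424.

$852.04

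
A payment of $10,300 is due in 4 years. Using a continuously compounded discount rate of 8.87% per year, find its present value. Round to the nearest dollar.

$7,224

P = A·e^(−rt) = 10,300·e^(−0.3548).
e^(−0.3548) ≈ 0.70131369192, so P ≈ 7,223.5310.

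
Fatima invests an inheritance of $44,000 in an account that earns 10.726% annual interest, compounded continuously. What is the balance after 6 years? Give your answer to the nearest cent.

$83,742.75

A = P·e^(rt) = 44,000·e^(0.10726·6) = 44,000·e^0.64356.
e^0.64356 ≈ 1.9032443831, so A ≈ 83,742.7529.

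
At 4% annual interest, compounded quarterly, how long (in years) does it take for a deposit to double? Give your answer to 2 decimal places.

17.42 years

(1 + 0.01)^(4t) = 2.
4t = ln 2 / ln(1 + 0.01) ≈ 0.69315/0.00995033 ≈ 69.6607.
t ≈ 17.4152.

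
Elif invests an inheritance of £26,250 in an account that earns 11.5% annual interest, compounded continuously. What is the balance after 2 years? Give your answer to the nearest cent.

£33,038.25

A = P·e^(rt) = 26,250·e^(0.115·2) = 26,250·e^0.23.
e^0.23 ≈ 1.2586000099, so A ≈ 33,038.2503.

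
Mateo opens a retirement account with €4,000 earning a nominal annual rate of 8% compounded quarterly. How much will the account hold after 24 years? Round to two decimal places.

€26,771.73

Periodic rate = 8%/4 = 0.02; periods = 4·24 = 96.
A = 4,000·(1 + 0.02)^96 ≈ 4,000·6.6929331795 ≈ 26,771.7327.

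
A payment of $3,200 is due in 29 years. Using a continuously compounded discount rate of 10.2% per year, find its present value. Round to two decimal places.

P = A·e^(−rt) = 3,200·e^(−2.958).
e^(−2.958) ≈ 0.05192265871, so P ≈ 166.1525.

$166.15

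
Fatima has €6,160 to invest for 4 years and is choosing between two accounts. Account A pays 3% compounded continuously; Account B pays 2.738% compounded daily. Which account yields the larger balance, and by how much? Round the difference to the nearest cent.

A: e^(0.03·4) = e^0.12 ≈ 1.127496852, so 6,160 × 1.127496852 ≈ 6,945.3806.
B: (1 + 0.02738/365)^1460 ≈ 1.115737803, so 6,160 × 1.115737803 ≈ 6,872.9449.
Difference ≈ 72.4357 in favor of A.

Account A, by €72.44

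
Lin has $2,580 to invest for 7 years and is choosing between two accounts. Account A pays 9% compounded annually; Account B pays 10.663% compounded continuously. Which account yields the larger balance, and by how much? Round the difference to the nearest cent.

Account A growth factor: (1 + 0.09)^7 ≈ 1.828039121; balance ≈ 4,716.3409.
Account B growth factor: e^(0.10663·7) = e^0.74641 ≈ 2.109413612; balance ≈ 5,442.2871.
Account B is larger by 725.9462.

Account B, by $725.95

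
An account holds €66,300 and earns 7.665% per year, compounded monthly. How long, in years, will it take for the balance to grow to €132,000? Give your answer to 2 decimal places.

9.01 years

(1 + 0.0063875)^(12t) = 132,000/66,300 = 1.991.
12t·ln(1 + 0.0063875) = ln(1.991); 12t = 0.68861/0.00636719 ≈ 108.1501.
t ≈ 9.0125 years.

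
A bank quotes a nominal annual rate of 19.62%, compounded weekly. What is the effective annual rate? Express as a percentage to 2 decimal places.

21.63%

One year is 52 periods at 0.00377308 each: (1 + 0.00377308)^52 ≈ 1.216321.
EAR = 1.216321 − 1 ≈ 21.63211%.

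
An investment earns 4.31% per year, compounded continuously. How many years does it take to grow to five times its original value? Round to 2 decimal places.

e^(0.0431t) = 5, so 0.0431t = ln 5 ≈ 1.6094.
t ≈ 1.6094/0.0431 ≈ 37.3419.

37.34 years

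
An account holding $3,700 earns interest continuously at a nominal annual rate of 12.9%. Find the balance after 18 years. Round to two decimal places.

$37,725.37

A = P·e^(rt) = 3,700·e^(0.129·18) = 3,700·e^2.322.
e^2.322 ≈ 10.19604602, so A ≈ 37,725.3703.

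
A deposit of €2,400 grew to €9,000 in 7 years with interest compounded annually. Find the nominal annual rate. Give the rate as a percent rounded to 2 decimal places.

20.78%

The 7-period growth factor is 9,000/2,400 = 3.75.
r = 3.75^(1/7) − 1 ≈ 0.207826, i.e. 20.78263%.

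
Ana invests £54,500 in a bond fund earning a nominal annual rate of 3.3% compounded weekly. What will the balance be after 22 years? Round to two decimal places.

Periodic rate = 3.3%/52 = 0.000634615; periods = 52·22 = 1144.
A = 54,500·(1 + 0.033/52)^1144 ≈ 54,500·2.06632100145 ≈ 112,614.4946.

£112,614.49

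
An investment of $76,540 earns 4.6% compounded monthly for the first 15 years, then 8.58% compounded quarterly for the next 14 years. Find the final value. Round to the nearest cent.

Phase 1: 76,540·(1 + 0.046/12)^180 ≈ 152,397.8217.
Phase 2: 152,397.8217·(1 + 0.02145)^56 ≈ 500,192.3834.

$500,192.38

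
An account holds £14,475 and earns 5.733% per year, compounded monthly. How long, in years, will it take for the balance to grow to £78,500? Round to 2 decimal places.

29.56 years

We need (1 + 0.0047775)^(12t) = 5.4231, so 12t = ln 5.4231 / ln 1.004778 ≈ 354.7276.
t ≈ 354.7276/12 = 29.5606 years.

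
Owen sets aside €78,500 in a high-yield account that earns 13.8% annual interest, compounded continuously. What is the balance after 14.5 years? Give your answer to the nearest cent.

A = P·e^(rt) = 78,500·e^(0.138·14.5) = 78,500·e^2.001.
e^2.001 ≈ 7.39644885079, so A ≈ 580,621.2348.

€580,621.23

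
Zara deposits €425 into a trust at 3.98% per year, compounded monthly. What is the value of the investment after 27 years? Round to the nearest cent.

€1,242.54

Periodic rate = 3.98%/12 = 0.00331667; periods = 12·27 = 324.
A = 425·(1 + 0.0398/12)^324 ≈ 425·2.923617986 ≈ 1,242.5376.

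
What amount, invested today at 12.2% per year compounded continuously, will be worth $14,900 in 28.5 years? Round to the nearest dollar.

P = A·e^(−rt) = 14,900·e^(−3.477).
e^(−3.477) ≈ 0.030899972038, so P ≈ 460.4096.

$460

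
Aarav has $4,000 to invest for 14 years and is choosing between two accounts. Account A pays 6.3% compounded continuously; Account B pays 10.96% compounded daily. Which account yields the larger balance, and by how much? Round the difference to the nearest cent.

Account B, by $8,886.99

A: e^(0.063·14) = e^0.882 ≈ 2.415726331, so 4,000 × 2.415726331 ≈ 9,662.9053.
B: (1 + 0.1096/365)^5110 ≈ 4.6374733251, so 4,000 × 4.6374733251 ≈ 18,549.8933.
Difference ≈ 8,886.9880 in favor of B.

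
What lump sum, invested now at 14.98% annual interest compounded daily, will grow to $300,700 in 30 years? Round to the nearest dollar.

$3,364

Growth factor = (1 + 0.1498/365)^10950 ≈ 89.3961895525.
P = 300,700/89.3961895525 ≈ 3,363.6780.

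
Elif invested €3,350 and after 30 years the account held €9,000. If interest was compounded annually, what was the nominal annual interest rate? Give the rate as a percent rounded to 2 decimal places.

3.35%

The 30-period growth factor is 9,000/3,350 = 2.68657.
r = 2.68657^(1/30) − 1 ≈ 0.0334907, i.e. 3.34907%.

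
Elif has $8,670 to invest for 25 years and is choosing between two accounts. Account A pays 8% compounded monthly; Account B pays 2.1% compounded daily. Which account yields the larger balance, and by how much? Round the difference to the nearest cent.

Account A growth factor: (1 + 0.08/12)^300 ≈ 7.3401759637; balance ≈ 63,639.3256.
Account B growth factor: (1 + 0.021/365)^9125 ≈ 1.690433319; balance ≈ 14,656.0569.
Account A is larger by 48,983.2687.

Account A, by $48,983.27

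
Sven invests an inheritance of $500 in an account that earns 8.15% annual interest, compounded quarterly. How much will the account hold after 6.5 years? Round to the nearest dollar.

$845

Growth factor = (1 + 0.020375)^26 ≈ 1.68948775.
A ≈ 500 × 1.68948775 ≈ 844.7439.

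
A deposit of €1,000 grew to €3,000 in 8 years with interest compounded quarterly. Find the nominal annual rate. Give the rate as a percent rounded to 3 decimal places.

13.971%

The 32-period growth factor is 3,000/1,000 = 3.
r/4 = 3^(1/32) − 1 ≈ 0.0349278, so r ≈ 4·0.0349278 = 13.97111%.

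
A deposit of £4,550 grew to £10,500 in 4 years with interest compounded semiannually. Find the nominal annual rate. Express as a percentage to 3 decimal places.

The 8-period growth factor is 10,500/4,550 = 2.30769.
r/2 = 2.30769^(1/8) − 1 ≈ 0.11019, so r ≈ 2·0.11019 = 22.03796%.

22.038%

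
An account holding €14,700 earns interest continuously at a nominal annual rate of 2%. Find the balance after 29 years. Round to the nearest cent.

A = P·e^(rt) = 14,700·e^(0.02·29) = 14,700·e^0.58.
e^0.58 ≈ 1.7860384308, so A ≈ 26,254.7649.

€26,254.76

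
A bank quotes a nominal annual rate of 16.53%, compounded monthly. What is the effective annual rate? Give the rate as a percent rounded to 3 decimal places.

17.842%

One year is 12 periods at 0.013775 each: (1 + 0.013775)^12 ≈ 1.178417.
EAR = 1.178417 − 1 ≈ 17.84168%.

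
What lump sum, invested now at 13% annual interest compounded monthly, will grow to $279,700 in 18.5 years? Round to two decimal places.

Periodic rate = 13%/12 = 0.0108333; 222 periods.
P = 279,700/(1 + 0.13/12)^222 ≈ 279,700/10.9360671895 ≈ 25,575.9219.

$25,575.92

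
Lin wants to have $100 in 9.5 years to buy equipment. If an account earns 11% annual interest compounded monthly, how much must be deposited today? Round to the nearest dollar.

Periodic rate = 11%/12 = 0.00916667; 114 periods.
P = 100/(1 + 0.11/12)^114 ≈ 100/2.8298947 ≈ 35.3370.

$35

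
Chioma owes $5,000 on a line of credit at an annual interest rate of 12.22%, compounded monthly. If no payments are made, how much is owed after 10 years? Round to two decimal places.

Periodic rate = 12.22%/12 = 0.0101833; periods = 12·10 = 120.
A = 5,000·(1 + 0.1222/12)^120 ≈ 5,000·3.3730585147 ≈ 16,865.2926.

$16,865.29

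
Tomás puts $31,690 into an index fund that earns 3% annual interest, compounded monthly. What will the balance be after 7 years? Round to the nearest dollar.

Growth factor = (1 + 0.0025)^84 ≈ 1.2333548005.
A ≈ 31,690 × 1.2333548005 ≈ 39,085.0136.

$39,085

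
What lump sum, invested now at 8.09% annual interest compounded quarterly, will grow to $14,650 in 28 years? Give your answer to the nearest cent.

$1,555.57

Periodic rate = 8.09%/4 = 0.020225; 112 periods.
P = 14,650/(1 + 0.020225)^112 ≈ 14,650/9.417761381 ≈ 1,555.5714.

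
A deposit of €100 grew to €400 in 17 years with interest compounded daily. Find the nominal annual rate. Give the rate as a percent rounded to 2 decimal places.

8.16%

The 6205-period growth factor is 400/100 = 4.
r/365 = 4^(1/6205) − 1 ≈ 0.000223441, so r ≈ 365·0.000223441 = 8.15558%.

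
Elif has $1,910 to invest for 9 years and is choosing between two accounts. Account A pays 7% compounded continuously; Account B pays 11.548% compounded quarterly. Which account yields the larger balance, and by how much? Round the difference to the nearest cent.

Account A growth factor: e^(0.07·9) = e^0.63 ≈ 1.877610579; balance ≈ 3,586.2362.
Account B growth factor: (1 + 0.02887)^36 ≈ 2.785980997; balance ≈ 5,321.2237.
Account B is larger by 1,734.9875.

Account B, by $1,734.99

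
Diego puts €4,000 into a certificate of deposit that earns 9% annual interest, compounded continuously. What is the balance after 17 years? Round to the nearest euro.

€18,473

A = P·e^(rt) = 4,000·e^(0.09·17) = 4,000·e^1.53.
e^1.53 ≈ 4.6181768223, so A ≈ 18,472.7073.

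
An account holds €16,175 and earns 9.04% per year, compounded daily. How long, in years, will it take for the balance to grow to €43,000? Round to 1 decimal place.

10.8 years

We need (1 + 0.000247671)^(365t) = 2.6584, so 365t = ln 2.6584 / ln 1.000248 ≈ 3948.1951.
t ≈ 3948.1951/365 = 10.8170 years.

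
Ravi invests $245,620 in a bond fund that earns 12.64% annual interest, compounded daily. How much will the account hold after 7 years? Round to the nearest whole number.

Periodic rate = 12.64%/365 = 0.000346301; periods = 365·7 = 2555.
A = 245,620·(1 + 0.1264/365)^2555 ≈ 245,620·2.42212882114 ≈ 594,923.2810.

$594,923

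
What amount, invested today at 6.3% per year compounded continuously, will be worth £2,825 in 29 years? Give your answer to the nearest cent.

P = A·e^(−rt) = 2,825·e^(−1.827).
e^(−1.827) ≈ 0.1608955311, so P ≈ 454.5299.

£454.53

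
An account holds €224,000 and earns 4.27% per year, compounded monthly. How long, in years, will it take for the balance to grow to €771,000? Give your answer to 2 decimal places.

We need (1 + 0.00355833)^(12t) = 3.442, so 12t = ln 3.442 / ln 1.003558 ≈ 347.9832.
t ≈ 347.9832/12 = 28.9986 years.

29.00 years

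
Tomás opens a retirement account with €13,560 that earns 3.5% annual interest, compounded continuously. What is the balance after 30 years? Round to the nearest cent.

€38,749.75

A = P·e^(rt) = 13,560·e^(0.035·30) = 13,560·e^1.05.
e^1.05 ≈ 2.8576511181, so A ≈ 38,749.7492.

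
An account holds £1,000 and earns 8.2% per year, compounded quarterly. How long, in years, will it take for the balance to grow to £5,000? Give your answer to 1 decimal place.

19.8 years

We need (1 + 0.0205)^(4t) = 5, so 4t = ln 5 / ln 1.0205 ≈ 79.3112.
t ≈ 79.3112/4 = 19.8278 years.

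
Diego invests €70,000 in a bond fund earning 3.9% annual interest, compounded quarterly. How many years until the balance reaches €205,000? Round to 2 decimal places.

We need (1 + 0.00975)^(4t) = 2.9286, so 4t = ln 2.9286 / ln 1.00975 ≈ 110.7430.
t ≈ 110.7430/4 = 27.6858 years.

27.69 years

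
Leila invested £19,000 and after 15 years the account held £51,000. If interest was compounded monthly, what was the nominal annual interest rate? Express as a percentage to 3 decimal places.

(1 + r/12)^180 = 51,000/19,000 = 2.68421.
1 + r/12 = 2.68421^(1/180) ≈ 1.005501, so r/12 ≈ 0.00550055.
r ≈ 12·0.00550055 = 6.60067%.

6.601%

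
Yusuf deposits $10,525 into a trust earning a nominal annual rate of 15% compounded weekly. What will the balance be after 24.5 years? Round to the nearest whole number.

$413,006

Growth factor = (1 + 0.15/52)^1274 ≈ 39.2405123115.
A ≈ 10,525 × 39.2405123115 ≈ 413,006.3921.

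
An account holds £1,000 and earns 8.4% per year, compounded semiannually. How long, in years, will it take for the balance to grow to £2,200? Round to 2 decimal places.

(1 + 0.042)^(2t) = 2,200/1,000 = 2.2.
2t·ln(1 + 0.042) = ln(2.2); 2t = 0.78846/0.0411419 ≈ 19.1643.
t ≈ 9.5822 years.

9.58 years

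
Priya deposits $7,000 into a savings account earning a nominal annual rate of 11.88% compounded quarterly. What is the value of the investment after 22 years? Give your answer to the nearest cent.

Growth factor = (1 + 0.0297)^88 ≈ 13.138407303.
A ≈ 7,000 × 13.138407303 ≈ 91,968.8511.

$91,968.85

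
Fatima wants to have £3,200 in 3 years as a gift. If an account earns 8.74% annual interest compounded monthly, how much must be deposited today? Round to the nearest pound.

Growth factor = (1 + 0.0874/12)^36 ≈ 1.298551959.
P = 3,200/1.298551959 ≈ 2,464.2834.

£2,464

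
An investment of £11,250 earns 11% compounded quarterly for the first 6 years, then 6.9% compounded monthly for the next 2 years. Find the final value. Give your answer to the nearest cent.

After 6 years at 11%: 11,250 × 1.9176261048 ≈ 21,573.2937.
Then 2 years at 6.9%: 21,573.2937 × 1.1475219191 ≈ 24,755.8274.

£24,755.83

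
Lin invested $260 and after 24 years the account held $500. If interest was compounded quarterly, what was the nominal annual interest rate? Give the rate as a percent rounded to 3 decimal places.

2.734%

(1 + r/4)^96 = 500/260 = 1.92308.
1 + r/4 = 1.92308^(1/96) ≈ 1.006835, so r/4 ≈ 0.00683499.
r ≈ 4·0.00683499 = 2.73399%.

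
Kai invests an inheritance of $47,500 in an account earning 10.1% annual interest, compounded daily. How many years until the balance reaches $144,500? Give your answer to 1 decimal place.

11.0 years

We need (1 + 0.000276712)^(365t) = 3.0421, so 365t = ln 3.0421 / ln 1.000277 ≈ 4021.1570.
t ≈ 4021.1570/365 = 11.0169 years.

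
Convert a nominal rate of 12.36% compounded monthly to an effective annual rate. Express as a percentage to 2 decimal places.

One year is 12 periods at 0.0103 each: (1 + 0.0103)^12 ≈ 1.130848.
EAR = 1.130848 − 1 ≈ 13.08480%.

13.08%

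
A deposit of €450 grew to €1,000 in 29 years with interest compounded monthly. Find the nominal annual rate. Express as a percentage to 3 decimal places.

(1 + r/12)^348 = 1,000/450 = 2.22222.
1 + r/12 = 2.22222^(1/348) ≈ 1.002297, so r/12 ≈ 0.0022972.
r ≈ 12·0.0022972 = 2.75664%.

2.757%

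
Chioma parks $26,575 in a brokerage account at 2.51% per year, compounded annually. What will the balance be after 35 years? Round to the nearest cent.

Annual rate = 2.51% = 0.0251; years = 35.
A = 26,575·(1 + 0.0251)^35 ≈ 26,575·2.3813222681 ≈ 63,283.6393.

$63,283.64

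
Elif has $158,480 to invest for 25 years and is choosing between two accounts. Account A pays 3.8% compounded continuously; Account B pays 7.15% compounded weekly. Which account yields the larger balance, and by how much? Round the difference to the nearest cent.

Account B, by $535,893.31

Account A growth factor: e^(0.038·25) = e^0.95 ≈ 2.58570965932; balance ≈ 409,783.2668.
Account B growth factor: (1 + 0.001375)^1300 ≈ 5.9671666639; balance ≈ 945,676.5729.
Account B is larger by 535,893.3061.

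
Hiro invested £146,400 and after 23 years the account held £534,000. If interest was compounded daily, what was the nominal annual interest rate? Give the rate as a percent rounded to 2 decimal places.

5.63%

The 8395-period growth factor is 534,000/146,400 = 3.64754.
r/365 = 3.64754^(1/8395) − 1 ≈ 0.000154158, so r ≈ 365·0.000154158 = 5.62675%.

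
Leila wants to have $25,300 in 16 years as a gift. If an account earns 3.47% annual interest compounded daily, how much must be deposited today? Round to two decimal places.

Periodic rate = 3.47%/365 = 0.0000950685; 5840 periods.
P = 25,300/(1 + 0.0347/365)^5840 ≈ 25,300/1.7422434305 ≈ 14,521.5069.

$14,521.51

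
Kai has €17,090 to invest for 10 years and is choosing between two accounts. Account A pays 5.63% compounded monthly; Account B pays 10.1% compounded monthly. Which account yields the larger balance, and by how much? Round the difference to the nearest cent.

Account B, by €16,755.01

Account A growth factor: (1 + 0.0563/12)^120 ≈ 1.7536220858; balance ≈ 29,969.4014.
Account B growth factor: (1 + 0.101/12)^120 ≈ 2.7340206282; balance ≈ 46,724.4125.
Account B is larger by 16,755.0111.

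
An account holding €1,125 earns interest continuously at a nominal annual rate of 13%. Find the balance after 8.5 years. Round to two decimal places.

€3,396.63

A = P·e^(rt) = 1,125·e^(0.13·8.5) = 1,125·e^1.105.
e^1.105 ≈ 3.019224469, so A ≈ 3,396.6275.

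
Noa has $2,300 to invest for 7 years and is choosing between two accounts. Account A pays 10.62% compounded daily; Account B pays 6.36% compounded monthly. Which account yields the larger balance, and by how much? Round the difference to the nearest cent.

Account A growth factor: (1 + 0.1062/365)^2555 ≈ 2.102846434; balance ≈ 4,836.5468.
Account B growth factor: (1 + 0.0053)^84 ≈ 1.55896848; balance ≈ 3,585.6275.
Account A is larger by 1,250.9193.

Account A, by $1,250.92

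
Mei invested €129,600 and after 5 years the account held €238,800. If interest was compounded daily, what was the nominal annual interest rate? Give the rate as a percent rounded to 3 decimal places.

12.226%

(1 + r/365)^1825 = 238,800/129,600 = 1.84259.
1 + r/365 = 1.84259^(1/1825) ≈ 1.000335, so r/365 ≈ 0.000334946.
r ≈ 365·0.000334946 = 12.22552%.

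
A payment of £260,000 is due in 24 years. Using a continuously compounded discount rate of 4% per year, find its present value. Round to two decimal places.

£99,552.15

P = A·e^(−rt) = 260,000·e^(−0.96).
e^(−0.96) ≈ 0.382892885975, so P ≈ 99,552.1504.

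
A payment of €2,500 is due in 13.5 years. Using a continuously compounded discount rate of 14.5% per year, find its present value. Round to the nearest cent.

€353.03

P = A·e^(−rt) = 2,500·e^(−1.9575).
e^(−1.9575) ≈ 0.1412110075, so P ≈ 353.0275.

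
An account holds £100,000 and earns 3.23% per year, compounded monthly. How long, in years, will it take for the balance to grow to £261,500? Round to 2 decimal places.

(1 + 0.00269167)^(12t) = 261,500/100,000 = 2.615.
12t·ln(1 + 0.00269167) = ln(2.615); 12t = 0.96126/0.00268805 ≈ 357.6064.
t ≈ 29.8005 years.

29.80 years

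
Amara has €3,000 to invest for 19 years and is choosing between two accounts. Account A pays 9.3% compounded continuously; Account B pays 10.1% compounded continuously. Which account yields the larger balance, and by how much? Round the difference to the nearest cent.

Account A growth factor: e^(0.093·19) = e^1.767 ≈ 5.8532671937; balance ≈ 17,559.8016.
Account B growth factor: e^(0.101·19) = e^1.919 ≈ 6.8141409202; balance ≈ 20,442.4228.
Account B is larger by 2,882.6212.

Account B, by €2,882.62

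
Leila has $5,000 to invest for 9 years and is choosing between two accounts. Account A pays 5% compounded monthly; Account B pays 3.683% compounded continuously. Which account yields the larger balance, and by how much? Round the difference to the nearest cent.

A: (1 + 0.05/12)^108 ≈ 1.566846649, so 5,000 × 1.566846649 ≈ 7,834.2332.
B: e^(0.03683·9) = e^0.33147 ≈ 1.393014355, so 5,000 × 1.393014355 ≈ 6,965.0718.
Difference ≈ 869.1615 in favor of A.

Account A, by $869.16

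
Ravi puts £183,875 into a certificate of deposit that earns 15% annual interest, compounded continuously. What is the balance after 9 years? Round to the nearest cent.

A = P·e^(rt) = 183,875·e^(0.15·9) = 183,875·e^1.35.
e^1.35 ≈ 3.8574255307, so A ≈ 709,284.1195.

£709,284.12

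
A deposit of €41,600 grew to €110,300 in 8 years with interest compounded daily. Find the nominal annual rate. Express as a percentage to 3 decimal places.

(1 + r/365)^2920 = 110,300/41,600 = 2.65144.
1 + r/365 = 2.65144^(1/2920) ≈ 1.000334, so r/365 ≈ 0.000333995.
r ≈ 365·0.000333995 = 12.19083%.

12.191%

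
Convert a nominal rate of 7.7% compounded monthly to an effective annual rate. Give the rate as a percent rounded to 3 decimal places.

7.978%

One year is 12 periods at 0.00641667 each: (1 + 0.00641667)^12 ≈ 1.079776.
EAR = 1.079776 − 1 ≈ 7.97764%.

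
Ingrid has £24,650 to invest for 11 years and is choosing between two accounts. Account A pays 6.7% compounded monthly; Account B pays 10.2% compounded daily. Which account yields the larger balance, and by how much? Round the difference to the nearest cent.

Account A growth factor: (1 + 0.067/12)^132 ≈ 2.0853780715; balance ≈ 51,404.5695.
Account B growth factor: (1 + 0.102/365)^4015 ≈ 3.0705087258; balance ≈ 75,688.0401.
Account B is larger by 24,283.4706.

Account B, by £24,283.47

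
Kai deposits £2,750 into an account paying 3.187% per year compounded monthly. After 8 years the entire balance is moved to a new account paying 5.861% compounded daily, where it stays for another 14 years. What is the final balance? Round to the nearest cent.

Phase 1: 2,750·(1 + 0.03187/12)^96 ≈ 3,547.4284.
Phase 2: 3,547.4284·(1 + 0.05861/365)^5110 ≈ 8,058.2553.

£8,058.26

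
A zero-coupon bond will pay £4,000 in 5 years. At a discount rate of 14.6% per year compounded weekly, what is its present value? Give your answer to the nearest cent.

£1,929.61

Periodic rate = 14.6%/52 = 0.00280769; 260 periods.
P = 4,000/(1 + 0.146/52)^260 ≈ 4,000/2.072959106 ≈ 1,929.6087.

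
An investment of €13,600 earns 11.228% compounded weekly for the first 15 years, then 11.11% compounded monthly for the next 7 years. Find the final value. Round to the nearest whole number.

€158,630

After 15 years at 11.228%: 13,600 × 5.37836446378 ≈ 73,145.7567.
Then 7 years at 11.11%: 73,145.7567 × 2.16868710683 ≈ 158,630.2595.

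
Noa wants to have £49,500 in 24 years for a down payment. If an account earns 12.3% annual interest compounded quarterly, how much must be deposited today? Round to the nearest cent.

£2,703.24

Growth factor = (1 + 0.03075)^96 ≈ 18.311375707.
P = 49,500/18.311375707 ≈ 2,703.2376.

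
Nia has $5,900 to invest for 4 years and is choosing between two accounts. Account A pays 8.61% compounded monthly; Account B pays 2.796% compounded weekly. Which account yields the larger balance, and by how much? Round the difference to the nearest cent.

A: (1 + 0.007175)^48 ≈ 1.409408825, so 5,900 × 1.409408825 ≈ 8,315.5121.
B: (1 + 0.02796/52)^208 ≈ 1.1183003, so 5,900 × 1.1183003 ≈ 6,597.9718.
Difference ≈ 1,717.5403 in favor of A.

Account A, by $1,717.54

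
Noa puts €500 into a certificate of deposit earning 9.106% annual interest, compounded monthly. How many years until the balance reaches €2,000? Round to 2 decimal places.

(1 + 0.00758833)^(12t) = 2,000/500 = 4.
12t·ln(1 + 0.00758833) = ln(4); 12t = 1.3863/0.00755969 ≈ 183.3799.
t ≈ 15.2817 years.

15.28 years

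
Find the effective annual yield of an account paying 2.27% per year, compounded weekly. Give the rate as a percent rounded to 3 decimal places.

EAR = (1 + 2.27%/52)^52 − 1 = (1 + 0.000436538)^52 − 1.
(1 + 0.000436538)^52 ≈ 1.022955, so EAR ≈ 2.29545%.

2.295%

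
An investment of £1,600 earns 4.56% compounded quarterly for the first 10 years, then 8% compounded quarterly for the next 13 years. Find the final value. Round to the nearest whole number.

Phase 1: 1,600·(1 + 0.0114)^40 ≈ 2,517.8970.
Phase 2: 2,517.8970·(1 + 0.02)^52 ≈ 7,050.9378.

£7,051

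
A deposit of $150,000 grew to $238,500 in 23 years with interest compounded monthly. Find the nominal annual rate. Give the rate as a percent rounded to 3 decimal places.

(1 + r/12)^276 = 238,500/150,000 = 1.59.
1 + r/12 = 1.59^(1/276) ≈ 1.001682, so r/12 ≈ 0.00168161.
r ≈ 12·0.00168161 = 2.01793%.

2.018%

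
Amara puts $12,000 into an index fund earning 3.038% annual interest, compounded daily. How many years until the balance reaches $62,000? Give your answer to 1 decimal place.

(1 + 0.0000832329)^(365t) = 62,000/12,000 = 5.1667.
365t·ln(1 + 0.0000832329) = ln(5.1667); 365t = 1.6422/8.32294e-05 ≈ 19731.3387.
t ≈ 54.0585 years.

54.1 years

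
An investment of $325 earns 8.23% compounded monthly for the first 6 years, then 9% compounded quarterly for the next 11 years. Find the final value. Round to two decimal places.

Phase 1: 325·(1 + 0.0823/12)^72 ≈ 531.6256.
Phase 2: 531.6256·(1 + 0.0225)^44 ≈ 1,415.1154.

$1,415.12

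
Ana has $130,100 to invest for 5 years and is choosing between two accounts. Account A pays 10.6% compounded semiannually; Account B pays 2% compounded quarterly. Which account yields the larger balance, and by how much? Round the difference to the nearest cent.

Account A, by $74,305.55

A: (1 + 0.053)^10 ≈ 1.67603742459, so 130,100 × 1.67603742459 ≈ 218,052.4689.
B: (1 + 0.005)^20 ≈ 1.10489557719, so 130,100 × 1.10489557719 ≈ 143,746.9146.
Difference ≈ 74,305.5543 in favor of A.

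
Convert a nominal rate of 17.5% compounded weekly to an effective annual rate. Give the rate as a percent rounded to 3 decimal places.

19.090%

EAR = (1 + 17.5%/52)^52 − 1 = (1 + 0.00336538)^52 − 1.
(1 + 0.00336538)^52 ≈ 1.190896, so EAR ≈ 19.08963%.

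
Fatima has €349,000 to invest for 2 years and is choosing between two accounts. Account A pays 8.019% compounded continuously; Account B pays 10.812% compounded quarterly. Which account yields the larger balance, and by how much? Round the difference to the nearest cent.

Account A growth factor: e^(0.08019·2) = e^0.16038 ≈ 1.17395688986; balance ≈ 409,710.9546.
Account B growth factor: (1 + 0.02703)^8 ≈ 1.23784149694; balance ≈ 432,006.6824.
Account B is larger by 22,295.7279.

Account B, by €22,295.73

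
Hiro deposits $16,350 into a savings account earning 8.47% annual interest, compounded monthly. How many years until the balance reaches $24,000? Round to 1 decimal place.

We need (1 + 0.00705833)^(12t) = 1.4679, so 12t = ln 1.4679 / ln 1.007058 ≈ 54.5708.
t ≈ 54.5708/12 = 4.5476 years.

4.5 years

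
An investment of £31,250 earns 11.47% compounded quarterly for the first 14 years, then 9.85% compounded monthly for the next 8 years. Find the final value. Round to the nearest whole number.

£333,623

After 14 years at 11.47%: 31,250 × 4.87055413061 ≈ 152,204.8166.
Then 8 years at 9.85%: 152,204.8166 × 2.19193234927 ≈ 333,622.6612.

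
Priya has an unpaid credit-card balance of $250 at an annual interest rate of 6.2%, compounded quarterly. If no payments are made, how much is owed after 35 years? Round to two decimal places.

$2,153.43

Growth factor = (1 + 0.0155)^140 ≈ 8.613702811.
A ≈ 250 × 8.613702811 ≈ 2,153.4257.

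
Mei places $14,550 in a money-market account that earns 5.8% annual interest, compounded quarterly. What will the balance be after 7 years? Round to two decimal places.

$21,773.11

Periodic rate = 5.8%/4 = 0.0145; periods = 4·7 = 28.
A = 14,550·(1 + 0.0145)^28 ≈ 14,550·1.4964335563 ≈ 21,773.1082.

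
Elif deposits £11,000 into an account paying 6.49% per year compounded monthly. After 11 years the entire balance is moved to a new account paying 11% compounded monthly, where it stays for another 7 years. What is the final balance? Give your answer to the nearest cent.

£48,248.46

After 11 years at 6.49%: 11,000 × 2.0380152709 ≈ 22,418.1680.
Then 7 years at 11%: 22,418.1680 × 2.1522036124 ≈ 48,248.4621.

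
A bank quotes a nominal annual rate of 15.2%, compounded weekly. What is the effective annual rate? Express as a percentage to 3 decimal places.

16.390%

EAR = (1 + 15.2%/52)^52 − 1 = (1 + 0.00292308)^52 − 1.
(1 + 0.00292308)^52 ≈ 1.163902, so EAR ≈ 16.39021%.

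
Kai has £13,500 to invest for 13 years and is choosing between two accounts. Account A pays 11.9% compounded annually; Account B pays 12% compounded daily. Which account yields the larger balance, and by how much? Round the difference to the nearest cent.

Account B, by £6,000.55

Account A growth factor: (1 + 0.119)^13 ≈ 4.3131158644; balance ≈ 58,227.0642.
Account B growth factor: (1 + 0.12/365)^4745 ≈ 4.7576013246; balance ≈ 64,227.6179.
Account B is larger by 6,000.5537.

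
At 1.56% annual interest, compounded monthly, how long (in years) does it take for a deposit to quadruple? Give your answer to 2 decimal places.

(1 + 0.0013)^(12t) = 4.
12t = ln 4 / ln(1 + 0.0013) ≈ 1.3863/0.00129916 ≈ 1067.0733.
t ≈ 88.9228.

88.92 years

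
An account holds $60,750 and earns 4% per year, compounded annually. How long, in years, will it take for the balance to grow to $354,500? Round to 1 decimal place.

45.0 years

(1 + 0.04)^t = 354,500/60,750 = 5.8354.
t·ln(1 + 0.04) = ln(5.8354); t = 1.7639/0.0392207 ≈ 44.9747.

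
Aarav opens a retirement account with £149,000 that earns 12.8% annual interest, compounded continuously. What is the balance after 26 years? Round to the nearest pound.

A = P·e^(rt) = 149,000·e^(0.128·26) = 149,000·e^3.328.
e^3.328 ≈ 27.88252085928, so A ≈ 4,154,495.6080.

£4,154,496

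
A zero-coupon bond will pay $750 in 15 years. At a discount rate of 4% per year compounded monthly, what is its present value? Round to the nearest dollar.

$412

Growth factor = (1 + 0.04/12)^180 ≈ 1.82030163.
P = 750/1.82030163 ≈ 412.0196.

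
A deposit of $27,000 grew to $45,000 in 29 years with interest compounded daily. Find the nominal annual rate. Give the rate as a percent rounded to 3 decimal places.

1.762%

The 10585-period growth factor is 45,000/27,000 = 1.66667.
r/365 = 1.66667^(1/10585) − 1 ≈ 0.0000482606, so r ≈ 365·0.0000482606 = 1.76151%.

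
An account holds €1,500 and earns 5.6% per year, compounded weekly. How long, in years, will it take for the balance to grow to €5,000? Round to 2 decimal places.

21.51 years

(1 + 0.00107692)^(52t) = 5,000/1,500 = 3.3333.
52t·ln(1 + 0.00107692) = ln(3.3333); 52t = 1.204/0.00107634 ≈ 1118.5766.
t ≈ 21.5111 years.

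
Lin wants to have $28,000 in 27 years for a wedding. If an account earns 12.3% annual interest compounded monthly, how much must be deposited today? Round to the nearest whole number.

Periodic rate = 12.3%/12 = 0.01025; 324 periods.
P = 28,000/(1 + 0.01025)^324 ≈ 28,000/27.223900773 ≈ 1,028.5080.

$1,029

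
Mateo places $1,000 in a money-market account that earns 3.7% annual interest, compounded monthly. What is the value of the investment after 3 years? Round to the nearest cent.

$1,117.20

Periodic rate = 3.7%/12 = 0.00308333; periods = 12·3 = 36.
A = 1,000·(1 + 0.037/12)^36 ≈ 1,000·1.117204101 ≈ 1,117.2041.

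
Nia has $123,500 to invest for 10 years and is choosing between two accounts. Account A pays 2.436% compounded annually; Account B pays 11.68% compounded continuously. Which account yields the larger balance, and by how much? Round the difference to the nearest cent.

Account B, by $240,014.95

A: (1 + 0.02436)^10 ≈ 1.27211424144, so 123,500 × 1.27211424144 ≈ 157,106.1088.
B: e^(0.1168·10) = e^1.168 ≈ 3.21555509294, so 123,500 × 3.21555509294 ≈ 397,121.0540.
Difference ≈ 240,014.9452 in favor of B.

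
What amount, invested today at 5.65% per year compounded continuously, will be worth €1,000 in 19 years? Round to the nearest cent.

€341.81

P = A·e^(−rt) = 1,000·e^(−1.0735).
e^(−1.0735) ≈ 0.341810086, so P ≈ 341.8101.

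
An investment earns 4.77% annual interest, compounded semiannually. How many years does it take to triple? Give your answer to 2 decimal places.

(1 + 0.02385)^(2t) = 3.
2t = ln 3 / ln(1 + 0.02385) ≈ 1.0986/0.02357 ≈ 46.6106.
t ≈ 23.3053.

23.31 years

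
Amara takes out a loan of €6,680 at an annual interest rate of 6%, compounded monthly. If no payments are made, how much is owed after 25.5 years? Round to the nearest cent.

€30,732.04

Periodic rate = 6%/12 = 0.005; periods = 12·25.5 = 306.
A = 6,680·(1 + 0.005)^306 ≈ 6,680·4.6006044746 ≈ 30,732.0379.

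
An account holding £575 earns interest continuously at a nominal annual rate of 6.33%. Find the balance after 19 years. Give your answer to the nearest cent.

£1,914.23

A = P·e^(rt) = 575·e^(0.0633·19) = 575·e^1.2027.
e^1.2027 ≈ 3.329093351, so A ≈ 1,914.2287.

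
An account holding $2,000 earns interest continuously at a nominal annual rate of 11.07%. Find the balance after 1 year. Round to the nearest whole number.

$2,234

A = P·e^(rt) = 2,000·e^(0.1107·1) = 2,000·e^0.1107.
e^0.1107 ≈ 1.117059739, so A ≈ 2,234.1195.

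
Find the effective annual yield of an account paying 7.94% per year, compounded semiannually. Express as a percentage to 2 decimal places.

EAR = (1 + 7.94%/2)^2 − 1 = (1 + 0.0397)^2 − 1.
(1 + 0.0397)^2 ≈ 1.080976, so EAR ≈ 8.09761%.

8.10%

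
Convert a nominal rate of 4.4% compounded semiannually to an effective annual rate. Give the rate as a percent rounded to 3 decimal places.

4.448%

One year is 2 periods at 0.022 each: (1 + 0.022)^2 ≈ 1.044484.
EAR = 1.044484 − 1 ≈ 4.44840%.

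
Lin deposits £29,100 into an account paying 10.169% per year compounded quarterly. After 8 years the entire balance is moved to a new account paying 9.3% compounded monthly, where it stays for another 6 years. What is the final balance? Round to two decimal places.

£113,288.56

Phase 1: 29,100·(1 + 0.0254225)^32 ≈ 64,980.6351.
Phase 2: 64,980.6351·(1 + 0.00775)^72 ≈ 113,288.5564.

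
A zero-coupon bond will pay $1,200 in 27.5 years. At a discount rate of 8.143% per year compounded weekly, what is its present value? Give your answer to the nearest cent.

Growth factor = (1 + 0.08143/52)^1430 ≈ 9.370565812.
P = 1,200/9.370565812 ≈ 128.0606.

$128.06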